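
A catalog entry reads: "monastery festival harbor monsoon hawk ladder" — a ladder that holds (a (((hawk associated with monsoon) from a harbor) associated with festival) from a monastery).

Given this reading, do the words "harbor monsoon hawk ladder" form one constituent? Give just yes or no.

no

The top-level split is [monastery festival harbor monsoon hawk] [ladder]; the full structure is [[monastery [festival [harbor [monsoon hawk]]]] ladder].
"harbor monsoon hawk ladder" straddles a constituent boundary, so it is not a single unit.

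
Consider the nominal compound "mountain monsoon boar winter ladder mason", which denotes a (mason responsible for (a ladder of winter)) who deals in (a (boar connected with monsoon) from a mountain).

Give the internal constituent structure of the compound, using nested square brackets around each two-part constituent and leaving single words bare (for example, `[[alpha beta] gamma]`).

Overall it is a kind of mason (specifically "winter ladder mason"); the modifier is "mountain monsoon boar".
Inside "mountain monsoon boar": head "boar" (specifically "monsoon boar"), modifier "mountain".
Inside "monsoon boar": head "boar", modifier "monsoon".
Inside "winter ladder mason": head "mason", modifier "winter ladder".
Inside "winter ladder": head "ladder", modifier "winter".
So the structure is [[mountain [monsoon boar]] [[winter ladder] mason]].

[[mountain [monsoon boar]] [[winter ladder] mason]]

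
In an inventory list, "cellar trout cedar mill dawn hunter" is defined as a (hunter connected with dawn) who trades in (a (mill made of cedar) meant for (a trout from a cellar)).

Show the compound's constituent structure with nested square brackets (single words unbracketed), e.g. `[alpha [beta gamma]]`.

Whole compound: head "hunter" (specifically "dawn hunter"), modifier "cellar trout cedar mill".
Within "cellar trout cedar mill", the head is "mill" (specifically "cedar mill") and the modifier is "cellar trout".
Within "cellar trout", the head is "trout" and the modifier is "cellar".
Within "cedar mill", the head is "mill" and the modifier is "cedar".
Within "dawn hunter", the head is "hunter" and the modifier is "dawn".
Putting it together: [[[cellar trout] [cedar mill]] [dawn hunter]].

[[[cellar trout] [cedar mill]] [dawn hunter]]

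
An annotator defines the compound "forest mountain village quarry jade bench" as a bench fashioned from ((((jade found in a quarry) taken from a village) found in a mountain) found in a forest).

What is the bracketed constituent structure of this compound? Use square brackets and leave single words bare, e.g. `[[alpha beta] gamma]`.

[[forest [mountain [village [quarry jade]]]] bench]

At the top level: head "bench"; modifier "forest mountain village quarry jade".
"forest mountain village quarry jade" → head "jade" (specifically "mountain village quarry jade"), modifier "forest".
"mountain village quarry jade" → head "jade" (specifically "village quarry jade"), modifier "mountain".
"village quarry jade" → head "jade" (specifically "quarry jade"), modifier "village".
"quarry jade" → head "jade", modifier "quarry".
Assembled: [[forest [mountain [village [quarry jade]]]] bench].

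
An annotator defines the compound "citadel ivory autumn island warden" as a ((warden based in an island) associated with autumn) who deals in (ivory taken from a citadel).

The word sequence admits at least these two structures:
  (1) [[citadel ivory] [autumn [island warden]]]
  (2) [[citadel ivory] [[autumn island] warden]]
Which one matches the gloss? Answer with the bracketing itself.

The paraphrase's head is the "warden" part ("autumn island warden"); its modifier is "citadel ivory".
That top-level split, carried through the inner groups, gives [[citadel ivory] [autumn [island warden]]].

[[citadel ivory] [autumn [island warden]]]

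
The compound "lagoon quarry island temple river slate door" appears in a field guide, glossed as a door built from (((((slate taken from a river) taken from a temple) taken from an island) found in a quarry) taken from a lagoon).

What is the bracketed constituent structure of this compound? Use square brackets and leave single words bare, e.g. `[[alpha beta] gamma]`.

[[lagoon [quarry [island [temple [river slate]]]]] door]

Whole compound: head "door", modifier "lagoon quarry island temple river slate".
Within "lagoon quarry island temple river slate", the head is "slate" (specifically "quarry island temple river slate") and the modifier is "lagoon".
Within "quarry island temple river slate", the head is "slate" (specifically "island temple river slate") and the modifier is "quarry".
Within "island temple river slate", the head is "slate" (specifically "temple river slate") and the modifier is "island".
Within "temple river slate", the head is "slate" (specifically "river slate") and the modifier is "temple".
Within "river slate", the head is "slate" and the modifier is "river".
So the structure is [[lagoon [quarry [island [temple [river slate]]]]] door].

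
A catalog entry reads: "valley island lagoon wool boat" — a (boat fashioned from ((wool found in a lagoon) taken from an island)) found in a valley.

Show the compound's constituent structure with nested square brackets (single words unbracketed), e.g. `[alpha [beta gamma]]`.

[valley [[island [lagoon wool]] boat]]

At the top level: head "boat" (specifically "island lagoon wool boat"); modifier "valley".
"island lagoon wool boat" → head "boat", modifier "island lagoon wool".
"island lagoon wool" → head "wool" (specifically "lagoon wool"), modifier "island".
"lagoon wool" → head "wool", modifier "lagoon".
Assembled: [valley [[island [lagoon wool]] boat]].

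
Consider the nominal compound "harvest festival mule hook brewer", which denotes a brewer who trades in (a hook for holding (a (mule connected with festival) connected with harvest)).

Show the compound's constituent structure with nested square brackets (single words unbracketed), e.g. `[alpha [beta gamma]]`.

[[[harvest [festival mule]] hook] brewer]

Whole compound: head "brewer", modifier "harvest festival mule hook".
Within "harvest festival mule hook", the head is "hook" and the modifier is "harvest festival mule".
Within "harvest festival mule", the head is "mule" (specifically "festival mule") and the modifier is "harvest".
Within "festival mule", the head is "mule" and the modifier is "festival".
So the structure is [[[harvest [festival mule]] hook] brewer].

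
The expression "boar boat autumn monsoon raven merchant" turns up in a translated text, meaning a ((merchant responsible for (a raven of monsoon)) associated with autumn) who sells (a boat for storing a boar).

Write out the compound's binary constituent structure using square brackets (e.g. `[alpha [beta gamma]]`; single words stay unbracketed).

The outermost head in the paraphrase is "merchant" (specifically "autumn monsoon raven merchant"), modified by "boar boat".
Inside "boar boat": head "boat", modifier "boar".
Inside "autumn monsoon raven merchant": head "merchant" (specifically "monsoon raven merchant"), modifier "autumn".
Inside "monsoon raven merchant": head "merchant", modifier "monsoon raven".
Inside "monsoon raven": head "raven", modifier "monsoon".
Assembled: [[boar boat] [autumn [[monsoon raven] merchant]]].

[[boar boat] [autumn [[monsoon raven] merchant]]]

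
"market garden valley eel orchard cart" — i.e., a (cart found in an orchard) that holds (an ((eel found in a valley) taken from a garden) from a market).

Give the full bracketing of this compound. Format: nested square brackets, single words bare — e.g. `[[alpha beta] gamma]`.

At the top level: head "cart" (specifically "orchard cart"); modifier "market garden valley eel".
"market garden valley eel" → head "eel" (specifically "garden valley eel"), modifier "market".
"garden valley eel" → head "eel" (specifically "valley eel"), modifier "garden".
"valley eel" → head "eel", modifier "valley".
"orchard cart" → head "cart", modifier "orchard".
So the structure is [[market [garden [valley eel]]] [orchard cart]].

[[market [garden [valley eel]]] [orchard cart]]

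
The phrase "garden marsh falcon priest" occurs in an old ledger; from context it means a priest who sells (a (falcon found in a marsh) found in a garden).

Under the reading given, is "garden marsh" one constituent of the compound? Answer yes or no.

no

The top-level split is [garden marsh falcon] [priest]; the full structure is [[garden [marsh falcon]] priest].
"garden marsh" straddles a constituent boundary, so it is not a single unit.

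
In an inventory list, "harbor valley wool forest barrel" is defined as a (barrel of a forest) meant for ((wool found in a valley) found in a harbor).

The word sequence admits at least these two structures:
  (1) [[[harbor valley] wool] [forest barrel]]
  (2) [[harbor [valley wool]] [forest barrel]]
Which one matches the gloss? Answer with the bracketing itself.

The paraphrase's head is the "barrel" part ("forest barrel"); its modifier is "harbor valley wool".
That top-level split, carried through the inner groups, gives [[harbor [valley wool]] [forest barrel]].

[[harbor [valley wool]] [forest barrel]]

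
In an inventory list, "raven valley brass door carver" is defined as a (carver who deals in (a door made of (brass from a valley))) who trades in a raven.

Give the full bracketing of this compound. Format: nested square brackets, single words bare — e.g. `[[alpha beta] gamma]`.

The outermost head in the paraphrase is "carver" (specifically "valley brass door carver"), modified by "raven".
Inside "valley brass door carver": head "carver", modifier "valley brass door".
Inside "valley brass door": head "door", modifier "valley brass".
Inside "valley brass": head "brass", modifier "valley".
Putting it together: [raven [[[valley brass] door] carver]].

[raven [[[valley brass] door] carver]]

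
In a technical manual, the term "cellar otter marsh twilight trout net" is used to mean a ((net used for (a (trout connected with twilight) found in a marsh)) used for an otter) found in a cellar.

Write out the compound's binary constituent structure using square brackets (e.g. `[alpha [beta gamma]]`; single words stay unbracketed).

Whole compound: head "net" (specifically "otter marsh twilight trout net"), modifier "cellar".
Within "otter marsh twilight trout net", the head is "net" (specifically "marsh twilight trout net") and the modifier is "otter".
Within "marsh twilight trout net", the head is "net" and the modifier is "marsh twilight trout".
Within "marsh twilight trout", the head is "trout" (specifically "twilight trout") and the modifier is "marsh".
Within "twilight trout", the head is "trout" and the modifier is "twilight".
So the structure is [cellar [otter [[marsh [twilight trout]] net]]].

[cellar [otter [[marsh [twilight trout]] net]]]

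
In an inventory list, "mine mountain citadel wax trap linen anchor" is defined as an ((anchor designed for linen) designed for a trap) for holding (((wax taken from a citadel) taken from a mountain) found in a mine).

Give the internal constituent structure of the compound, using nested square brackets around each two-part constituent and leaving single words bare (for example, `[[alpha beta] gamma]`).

At the top level: head "anchor" (specifically "trap linen anchor"); modifier "mine mountain citadel wax".
"mine mountain citadel wax" → head "wax" (specifically "mountain citadel wax"), modifier "mine".
"mountain citadel wax" → head "wax" (specifically "citadel wax"), modifier "mountain".
"citadel wax" → head "wax", modifier "citadel".
"trap linen anchor" → head "anchor" (specifically "linen anchor"), modifier "trap".
"linen anchor" → head "anchor", modifier "linen".
Putting it together: [[mine [mountain [citadel wax]]] [trap [linen anchor]]].

[[mine [mountain [citadel wax]]] [trap [linen anchor]]]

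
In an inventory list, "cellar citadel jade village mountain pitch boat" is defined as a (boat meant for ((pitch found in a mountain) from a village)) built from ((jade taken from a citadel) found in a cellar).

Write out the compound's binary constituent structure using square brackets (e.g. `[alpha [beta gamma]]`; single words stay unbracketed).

Whole compound: head "boat" (specifically "village mountain pitch boat"), modifier "cellar citadel jade".
"cellar citadel jade" → head "jade" (specifically "citadel jade"), modifier "cellar".
"citadel jade" → head "jade", modifier "citadel".
"village mountain pitch boat" → head "boat", modifier "village mountain pitch".
"village mountain pitch" → head "pitch" (specifically "mountain pitch"), modifier "village".
"mountain pitch" → head "pitch", modifier "mountain".
So the structure is [[cellar [citadel jade]] [[village [mountain pitch]] boat]].

[[cellar [citadel jade]] [[village [mountain pitch]] boat]]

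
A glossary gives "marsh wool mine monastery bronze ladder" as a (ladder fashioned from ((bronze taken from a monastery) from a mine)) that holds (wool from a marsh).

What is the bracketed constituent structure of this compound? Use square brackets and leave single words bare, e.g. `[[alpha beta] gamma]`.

[[marsh wool] [[mine [monastery bronze]] ladder]]

The outermost head in the paraphrase is "ladder" (specifically "mine monastery bronze ladder"), modified by "marsh wool".
Inside "marsh wool": head "wool", modifier "marsh".
Inside "mine monastery bronze ladder": head "ladder", modifier "mine monastery bronze".
Inside "mine monastery bronze": head "bronze" (specifically "monastery bronze"), modifier "mine".
Inside "monastery bronze": head "bronze", modifier "monastery".
Assembled: [[marsh wool] [[mine [monastery bronze]] ladder]].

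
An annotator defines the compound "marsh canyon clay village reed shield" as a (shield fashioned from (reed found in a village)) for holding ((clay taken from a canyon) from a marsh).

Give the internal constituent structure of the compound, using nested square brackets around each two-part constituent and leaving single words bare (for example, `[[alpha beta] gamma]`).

[[marsh [canyon clay]] [[village reed] shield]]

Overall it is a kind of shield (specifically "village reed shield"); the modifier is "marsh canyon clay".
Within "marsh canyon clay", the head is "clay" (specifically "canyon clay") and the modifier is "marsh".
Within "canyon clay", the head is "clay" and the modifier is "canyon".
Within "village reed shield", the head is "shield" and the modifier is "village reed".
Within "village reed", the head is "reed" and the modifier is "village".
So the structure is [[marsh [canyon clay]] [[village reed] shield]].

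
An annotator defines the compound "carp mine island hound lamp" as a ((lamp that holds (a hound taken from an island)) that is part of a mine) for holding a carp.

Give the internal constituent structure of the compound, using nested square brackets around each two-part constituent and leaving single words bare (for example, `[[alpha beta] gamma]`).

[carp [mine [[island hound] lamp]]]

Overall it is a kind of lamp (specifically "mine island hound lamp"); the modifier is "carp".
Within "mine island hound lamp", the head is "lamp" (specifically "island hound lamp") and the modifier is "mine".
Within "island hound lamp", the head is "lamp" and the modifier is "island hound".
Within "island hound", the head is "hound" and the modifier is "island".
Putting it together: [carp [mine [[island hound] lamp]]].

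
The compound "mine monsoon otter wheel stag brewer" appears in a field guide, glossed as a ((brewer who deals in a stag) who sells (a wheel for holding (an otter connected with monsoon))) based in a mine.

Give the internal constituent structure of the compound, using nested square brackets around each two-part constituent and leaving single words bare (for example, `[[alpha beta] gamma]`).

[mine [[[monsoon otter] wheel] [stag brewer]]]

The outermost head in the paraphrase is "brewer" (specifically "monsoon otter wheel stag brewer"), modified by "mine".
"monsoon otter wheel stag brewer" → head "brewer" (specifically "stag brewer"), modifier "monsoon otter wheel".
"monsoon otter wheel" → head "wheel", modifier "monsoon otter".
"monsoon otter" → head "otter", modifier "monsoon".
"stag brewer" → head "brewer", modifier "stag".
So the structure is [mine [[[monsoon otter] wheel] [stag brewer]]].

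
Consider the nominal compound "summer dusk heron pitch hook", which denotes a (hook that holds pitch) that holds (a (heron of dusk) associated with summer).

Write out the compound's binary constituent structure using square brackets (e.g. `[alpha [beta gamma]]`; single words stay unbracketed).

[[summer [dusk heron]] [pitch hook]]

At the top level: head "hook" (specifically "pitch hook"); modifier "summer dusk heron".
Inside "summer dusk heron": head "heron" (specifically "dusk heron"), modifier "summer".
Inside "dusk heron": head "heron", modifier "dusk".
Inside "pitch hook": head "hook", modifier "pitch".
Putting it together: [[summer [dusk heron]] [pitch hook]].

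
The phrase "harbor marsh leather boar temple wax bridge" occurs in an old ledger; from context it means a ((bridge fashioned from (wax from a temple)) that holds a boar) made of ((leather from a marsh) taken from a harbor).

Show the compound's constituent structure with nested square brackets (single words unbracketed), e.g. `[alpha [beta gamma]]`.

[[harbor [marsh leather]] [boar [[temple wax] bridge]]]

Whole compound: head "bridge" (specifically "boar temple wax bridge"), modifier "harbor marsh leather".
"harbor marsh leather" → head "leather" (specifically "marsh leather"), modifier "harbor".
"marsh leather" → head "leather", modifier "marsh".
"boar temple wax bridge" → head "bridge" (specifically "temple wax bridge"), modifier "boar".
"temple wax bridge" → head "bridge", modifier "temple wax".
"temple wax" → head "wax", modifier "temple".
Putting it together: [[harbor [marsh leather]] [boar [[temple wax] bridge]]].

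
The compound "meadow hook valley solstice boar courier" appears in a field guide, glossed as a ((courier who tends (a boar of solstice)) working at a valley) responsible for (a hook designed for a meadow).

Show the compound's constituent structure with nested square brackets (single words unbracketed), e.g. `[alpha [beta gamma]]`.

[[meadow hook] [valley [[solstice boar] courier]]]

Whole compound: head "courier" (specifically "valley solstice boar courier"), modifier "meadow hook".
Within "meadow hook", the head is "hook" and the modifier is "meadow".
Within "valley solstice boar courier", the head is "courier" (specifically "solstice boar courier") and the modifier is "valley".
Within "solstice boar courier", the head is "courier" and the modifier is "solstice boar".
Within "solstice boar", the head is "boar" and the modifier is "solstice".
Putting it together: [[meadow hook] [valley [[solstice boar] courier]]].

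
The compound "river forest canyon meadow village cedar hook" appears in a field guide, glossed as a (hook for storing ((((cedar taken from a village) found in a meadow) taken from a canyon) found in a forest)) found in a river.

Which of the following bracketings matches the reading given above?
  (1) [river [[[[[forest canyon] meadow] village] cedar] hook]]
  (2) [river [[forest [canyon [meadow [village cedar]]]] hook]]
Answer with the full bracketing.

The paraphrase's head is the "hook" part ("forest canyon meadow village cedar hook"); its modifier is "river".
That top-level split, carried through the inner groups, gives [river [[forest [canyon [meadow [village cedar]]]] hook]].

[river [[forest [canyon [meadow [village cedar]]]] hook]]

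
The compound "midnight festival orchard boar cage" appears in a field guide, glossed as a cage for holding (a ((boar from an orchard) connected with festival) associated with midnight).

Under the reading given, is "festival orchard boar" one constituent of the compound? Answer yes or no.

yes

The paraphrase groups the words so that "festival orchard boar" is one unit: it corresponds to a single parenthesized sub-phrase.
The full structure is [[midnight [festival [orchard boar]]] cage], in which [festival orchard boar] is a constituent.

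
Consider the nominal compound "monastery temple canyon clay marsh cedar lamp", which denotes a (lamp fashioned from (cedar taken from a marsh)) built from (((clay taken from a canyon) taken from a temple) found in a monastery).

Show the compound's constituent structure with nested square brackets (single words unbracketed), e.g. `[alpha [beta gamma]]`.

Whole compound: head "lamp" (specifically "marsh cedar lamp"), modifier "monastery temple canyon clay".
Inside "monastery temple canyon clay": head "clay" (specifically "temple canyon clay"), modifier "monastery".
Inside "temple canyon clay": head "clay" (specifically "canyon clay"), modifier "temple".
Inside "canyon clay": head "clay", modifier "canyon".
Inside "marsh cedar lamp": head "lamp", modifier "marsh cedar".
Inside "marsh cedar": head "cedar", modifier "marsh".
So the structure is [[monastery [temple [canyon clay]]] [[marsh cedar] lamp]].

[[monastery [temple [canyon clay]]] [[marsh cedar] lamp]]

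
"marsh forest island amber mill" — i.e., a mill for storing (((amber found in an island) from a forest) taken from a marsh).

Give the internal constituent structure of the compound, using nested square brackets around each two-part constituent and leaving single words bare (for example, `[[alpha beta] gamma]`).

Overall it is a kind of mill; the modifier is "marsh forest island amber".
Inside "marsh forest island amber": head "amber" (specifically "forest island amber"), modifier "marsh".
Inside "forest island amber": head "amber" (specifically "island amber"), modifier "forest".
Inside "island amber": head "amber", modifier "island".
Assembled: [[marsh [forest [island amber]]] mill].

[[marsh [forest [island amber]]] mill]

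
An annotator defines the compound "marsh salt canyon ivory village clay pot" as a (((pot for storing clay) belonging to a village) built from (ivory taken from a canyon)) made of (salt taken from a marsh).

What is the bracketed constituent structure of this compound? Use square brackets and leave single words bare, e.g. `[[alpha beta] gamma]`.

[[marsh salt] [[canyon ivory] [village [clay pot]]]]

Overall it is a kind of pot (specifically "canyon ivory village clay pot"); the modifier is "marsh salt".
"marsh salt" → head "salt", modifier "marsh".
"canyon ivory village clay pot" → head "pot" (specifically "village clay pot"), modifier "canyon ivory".
"canyon ivory" → head "ivory", modifier "canyon".
"village clay pot" → head "pot" (specifically "clay pot"), modifier "village".
"clay pot" → head "pot", modifier "clay".
Putting it together: [[marsh salt] [[canyon ivory] [village [clay pot]]]].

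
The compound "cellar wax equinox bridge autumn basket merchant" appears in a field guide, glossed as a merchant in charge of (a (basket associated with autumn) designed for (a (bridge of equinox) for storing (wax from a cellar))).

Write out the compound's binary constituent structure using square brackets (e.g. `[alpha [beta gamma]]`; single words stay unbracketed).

[[[[cellar wax] [equinox bridge]] [autumn basket]] merchant]

Whole compound: head "merchant", modifier "cellar wax equinox bridge autumn basket".
Within "cellar wax equinox bridge autumn basket", the head is "basket" (specifically "autumn basket") and the modifier is "cellar wax equinox bridge".
Within "cellar wax equinox bridge", the head is "bridge" (specifically "equinox bridge") and the modifier is "cellar wax".
Within "cellar wax", the head is "wax" and the modifier is "cellar".
Within "equinox bridge", the head is "bridge" and the modifier is "equinox".
Within "autumn basket", the head is "basket" and the modifier is "autumn".
Putting it together: [[[[cellar wax] [equinox bridge]] [autumn basket]] merchant].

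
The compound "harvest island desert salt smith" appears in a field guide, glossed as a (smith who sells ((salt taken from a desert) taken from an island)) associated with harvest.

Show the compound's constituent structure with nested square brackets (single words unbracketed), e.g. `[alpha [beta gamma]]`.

[harvest [[island [desert salt]] smith]]

At the top level: head "smith" (specifically "island desert salt smith"); modifier "harvest".
"island desert salt smith" → head "smith", modifier "island desert salt".
"island desert salt" → head "salt" (specifically "desert salt"), modifier "island".
"desert salt" → head "salt", modifier "desert".
Putting it together: [harvest [[island [desert salt]] smith]].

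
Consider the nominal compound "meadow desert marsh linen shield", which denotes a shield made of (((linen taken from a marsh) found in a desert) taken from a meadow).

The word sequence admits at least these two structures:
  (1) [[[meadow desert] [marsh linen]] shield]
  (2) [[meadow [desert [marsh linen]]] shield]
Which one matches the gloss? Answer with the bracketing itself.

[[meadow [desert [marsh linen]]] shield]

The paraphrase's head is the "shield" part ("shield"); its modifier is "meadow desert marsh linen".
That top-level split, carried through the inner groups, gives [[meadow [desert [marsh linen]]] shield].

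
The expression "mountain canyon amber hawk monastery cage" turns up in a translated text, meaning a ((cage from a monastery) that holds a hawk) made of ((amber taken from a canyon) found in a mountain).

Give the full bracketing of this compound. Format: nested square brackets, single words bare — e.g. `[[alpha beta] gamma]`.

Whole compound: head "cage" (specifically "hawk monastery cage"), modifier "mountain canyon amber".
Inside "mountain canyon amber": head "amber" (specifically "canyon amber"), modifier "mountain".
Inside "canyon amber": head "amber", modifier "canyon".
Inside "hawk monastery cage": head "cage" (specifically "monastery cage"), modifier "hawk".
Inside "monastery cage": head "cage", modifier "monastery".
Putting it together: [[mountain [canyon amber]] [hawk [monastery cage]]].

[[mountain [canyon amber]] [hawk [monastery cage]]]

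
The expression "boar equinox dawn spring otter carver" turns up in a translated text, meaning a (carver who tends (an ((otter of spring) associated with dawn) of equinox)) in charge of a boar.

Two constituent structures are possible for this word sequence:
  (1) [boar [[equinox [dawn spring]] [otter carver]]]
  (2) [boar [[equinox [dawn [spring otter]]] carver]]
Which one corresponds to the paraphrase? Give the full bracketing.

[boar [[equinox [dawn [spring otter]]] carver]]

The paraphrase's head is the "carver" part ("equinox dawn spring otter carver"); its modifier is "boar".
That top-level split, carried through the inner groups, gives [boar [[equinox [dawn [spring otter]]] carver]].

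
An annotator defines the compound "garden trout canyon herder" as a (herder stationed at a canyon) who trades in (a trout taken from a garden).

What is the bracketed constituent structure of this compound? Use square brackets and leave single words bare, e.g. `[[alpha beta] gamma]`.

[[garden trout] [canyon herder]]

The outermost head in the paraphrase is "herder" (specifically "canyon herder"), modified by "garden trout".
Within "garden trout", the head is "trout" and the modifier is "garden".
Within "canyon herder", the head is "herder" and the modifier is "canyon".
Putting it together: [[garden trout] [canyon herder]].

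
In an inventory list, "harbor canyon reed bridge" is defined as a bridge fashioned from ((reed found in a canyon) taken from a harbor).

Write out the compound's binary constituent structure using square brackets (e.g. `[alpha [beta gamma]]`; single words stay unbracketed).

Overall it is a kind of bridge; the modifier is "harbor canyon reed".
"harbor canyon reed" → head "reed" (specifically "canyon reed"), modifier "harbor".
"canyon reed" → head "reed", modifier "canyon".
So the structure is [[harbor [canyon reed]] bridge].

[[harbor [canyon reed]] bridge]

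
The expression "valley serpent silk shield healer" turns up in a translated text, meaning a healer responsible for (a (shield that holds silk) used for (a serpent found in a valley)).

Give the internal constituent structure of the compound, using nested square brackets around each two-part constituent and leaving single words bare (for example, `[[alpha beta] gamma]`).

[[[valley serpent] [silk shield]] healer]

The outermost head in the paraphrase is "healer", modified by "valley serpent silk shield".
Inside "valley serpent silk shield": head "shield" (specifically "silk shield"), modifier "valley serpent".
Inside "valley serpent": head "serpent", modifier "valley".
Inside "silk shield": head "shield", modifier "silk".
Assembled: [[[valley serpent] [silk shield]] healer].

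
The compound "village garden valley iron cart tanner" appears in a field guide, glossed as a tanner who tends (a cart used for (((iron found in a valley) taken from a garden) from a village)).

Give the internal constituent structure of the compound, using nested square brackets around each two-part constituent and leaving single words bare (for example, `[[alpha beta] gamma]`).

[[[village [garden [valley iron]]] cart] tanner]

At the top level: head "tanner"; modifier "village garden valley iron cart".
"village garden valley iron cart" → head "cart", modifier "village garden valley iron".
"village garden valley iron" → head "iron" (specifically "garden valley iron"), modifier "village".
"garden valley iron" → head "iron" (specifically "valley iron"), modifier "garden".
"valley iron" → head "iron", modifier "valley".
Putting it together: [[[village [garden [valley iron]]] cart] tanner].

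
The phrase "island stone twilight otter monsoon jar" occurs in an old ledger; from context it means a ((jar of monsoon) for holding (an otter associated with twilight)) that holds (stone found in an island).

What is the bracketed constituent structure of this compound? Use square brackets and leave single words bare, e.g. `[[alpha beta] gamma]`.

[[island stone] [[twilight otter] [monsoon jar]]]

Whole compound: head "jar" (specifically "twilight otter monsoon jar"), modifier "island stone".
Within "island stone", the head is "stone" and the modifier is "island".
Within "twilight otter monsoon jar", the head is "jar" (specifically "monsoon jar") and the modifier is "twilight otter".
Within "twilight otter", the head is "otter" and the modifier is "twilight".
Within "monsoon jar", the head is "jar" and the modifier is "monsoon".
So the structure is [[island stone] [[twilight otter] [monsoon jar]]].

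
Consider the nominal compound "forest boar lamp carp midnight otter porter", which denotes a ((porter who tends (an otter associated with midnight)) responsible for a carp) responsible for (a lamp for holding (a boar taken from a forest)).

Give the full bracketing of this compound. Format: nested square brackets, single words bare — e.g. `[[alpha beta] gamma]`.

Whole compound: head "porter" (specifically "carp midnight otter porter"), modifier "forest boar lamp".
Within "forest boar lamp", the head is "lamp" and the modifier is "forest boar".
Within "forest boar", the head is "boar" and the modifier is "forest".
Within "carp midnight otter porter", the head is "porter" (specifically "midnight otter porter") and the modifier is "carp".
Within "midnight otter porter", the head is "porter" and the modifier is "midnight otter".
Within "midnight otter", the head is "otter" and the modifier is "midnight".
So the structure is [[[forest boar] lamp] [carp [[midnight otter] porter]]].

[[[forest boar] lamp] [carp [[midnight otter] porter]]]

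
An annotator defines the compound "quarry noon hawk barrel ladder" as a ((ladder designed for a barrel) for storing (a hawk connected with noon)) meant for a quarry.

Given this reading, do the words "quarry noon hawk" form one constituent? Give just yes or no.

The top-level split is [quarry] [noon hawk barrel ladder]; the full structure is [quarry [[noon hawk] [barrel ladder]]].
"quarry noon hawk" straddles a constituent boundary, so it is not a single unit.

no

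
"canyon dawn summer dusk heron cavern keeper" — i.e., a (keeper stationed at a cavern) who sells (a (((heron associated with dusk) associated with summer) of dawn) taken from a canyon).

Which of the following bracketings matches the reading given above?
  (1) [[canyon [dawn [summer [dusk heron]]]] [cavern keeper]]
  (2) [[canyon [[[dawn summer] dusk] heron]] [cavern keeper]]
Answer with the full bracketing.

[[canyon [dawn [summer [dusk heron]]]] [cavern keeper]]

The paraphrase's head is the "keeper" part ("cavern keeper"); its modifier is "canyon dawn summer dusk heron".
That top-level split, carried through the inner groups, gives [[canyon [dawn [summer [dusk heron]]]] [cavern keeper]].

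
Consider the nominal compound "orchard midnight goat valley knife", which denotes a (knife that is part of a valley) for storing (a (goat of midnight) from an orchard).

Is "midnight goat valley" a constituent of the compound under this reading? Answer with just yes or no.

no

The top-level split is [orchard midnight goat] [valley knife]; the full structure is [[orchard [midnight goat]] [valley knife]].
"midnight goat valley" straddles a constituent boundary, so it is not a single unit.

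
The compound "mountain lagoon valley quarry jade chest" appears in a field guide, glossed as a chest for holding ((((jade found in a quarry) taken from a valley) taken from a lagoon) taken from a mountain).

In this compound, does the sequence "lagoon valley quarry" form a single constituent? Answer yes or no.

no

The top-level split is [mountain lagoon valley quarry jade] [chest]; the full structure is [[mountain [lagoon [valley [quarry jade]]]] chest].
"lagoon valley quarry" straddles a constituent boundary, so it is not a single unit.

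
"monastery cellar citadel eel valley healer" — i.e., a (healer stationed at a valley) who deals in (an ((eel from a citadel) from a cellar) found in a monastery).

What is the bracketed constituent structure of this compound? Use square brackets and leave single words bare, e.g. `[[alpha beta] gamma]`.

Overall it is a kind of healer (specifically "valley healer"); the modifier is "monastery cellar citadel eel".
Within "monastery cellar citadel eel", the head is "eel" (specifically "cellar citadel eel") and the modifier is "monastery".
Within "cellar citadel eel", the head is "eel" (specifically "citadel eel") and the modifier is "cellar".
Within "citadel eel", the head is "eel" and the modifier is "citadel".
Within "valley healer", the head is "healer" and the modifier is "valley".
Assembled: [[monastery [cellar [citadel eel]]] [valley healer]].

[[monastery [cellar [citadel eel]]] [valley healer]]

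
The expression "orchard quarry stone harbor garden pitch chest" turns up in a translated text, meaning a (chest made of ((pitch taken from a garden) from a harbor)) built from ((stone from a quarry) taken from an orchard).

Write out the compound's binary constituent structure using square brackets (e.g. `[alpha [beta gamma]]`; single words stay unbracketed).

At the top level: head "chest" (specifically "harbor garden pitch chest"); modifier "orchard quarry stone".
"orchard quarry stone" → head "stone" (specifically "quarry stone"), modifier "orchard".
"quarry stone" → head "stone", modifier "quarry".
"harbor garden pitch chest" → head "chest", modifier "harbor garden pitch".
"harbor garden pitch" → head "pitch" (specifically "garden pitch"), modifier "harbor".
"garden pitch" → head "pitch", modifier "garden".
Assembled: [[orchard [quarry stone]] [[harbor [garden pitch]] chest]].

[[orchard [quarry stone]] [[harbor [garden pitch]] chest]]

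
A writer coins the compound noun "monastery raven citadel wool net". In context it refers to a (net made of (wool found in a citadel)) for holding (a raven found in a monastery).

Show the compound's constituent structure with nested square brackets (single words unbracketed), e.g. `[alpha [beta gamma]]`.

[[monastery raven] [[citadel wool] net]]

Overall it is a kind of net (specifically "citadel wool net"); the modifier is "monastery raven".
Within "monastery raven", the head is "raven" and the modifier is "monastery".
Within "citadel wool net", the head is "net" and the modifier is "citadel wool".
Within "citadel wool", the head is "wool" and the modifier is "citadel".
Assembled: [[monastery raven] [[citadel wool] net]].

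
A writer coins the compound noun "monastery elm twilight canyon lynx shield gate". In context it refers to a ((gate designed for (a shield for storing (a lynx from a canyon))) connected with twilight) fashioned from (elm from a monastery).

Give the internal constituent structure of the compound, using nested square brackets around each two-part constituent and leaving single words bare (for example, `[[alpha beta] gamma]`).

[[monastery elm] [twilight [[[canyon lynx] shield] gate]]]

Whole compound: head "gate" (specifically "twilight canyon lynx shield gate"), modifier "monastery elm".
Within "monastery elm", the head is "elm" and the modifier is "monastery".
Within "twilight canyon lynx shield gate", the head is "gate" (specifically "canyon lynx shield gate") and the modifier is "twilight".
Within "canyon lynx shield gate", the head is "gate" and the modifier is "canyon lynx shield".
Within "canyon lynx shield", the head is "shield" and the modifier is "canyon lynx".
Within "canyon lynx", the head is "lynx" and the modifier is "canyon".
So the structure is [[monastery elm] [twilight [[[canyon lynx] shield] gate]]].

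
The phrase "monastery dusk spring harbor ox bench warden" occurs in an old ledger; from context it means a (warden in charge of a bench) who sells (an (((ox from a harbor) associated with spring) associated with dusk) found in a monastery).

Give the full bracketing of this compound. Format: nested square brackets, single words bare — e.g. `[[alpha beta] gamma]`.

At the top level: head "warden" (specifically "bench warden"); modifier "monastery dusk spring harbor ox".
Within "monastery dusk spring harbor ox", the head is "ox" (specifically "dusk spring harbor ox") and the modifier is "monastery".
Within "dusk spring harbor ox", the head is "ox" (specifically "spring harbor ox") and the modifier is "dusk".
Within "spring harbor ox", the head is "ox" (specifically "harbor ox") and the modifier is "spring".
Within "harbor ox", the head is "ox" and the modifier is "harbor".
Within "bench warden", the head is "warden" and the modifier is "bench".
So the structure is [[monastery [dusk [spring [harbor ox]]]] [bench warden]].

[[monastery [dusk [spring [harbor ox]]]] [bench warden]]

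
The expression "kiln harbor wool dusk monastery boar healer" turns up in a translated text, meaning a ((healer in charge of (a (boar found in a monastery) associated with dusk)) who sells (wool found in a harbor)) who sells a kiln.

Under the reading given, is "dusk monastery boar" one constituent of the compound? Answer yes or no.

The paraphrase groups the words so that "dusk monastery boar" is one unit: it corresponds to a single parenthesized sub-phrase.
The full structure is [kiln [[harbor wool] [[dusk [monastery boar]] healer]]], in which [dusk monastery boar] is a constituent.

yes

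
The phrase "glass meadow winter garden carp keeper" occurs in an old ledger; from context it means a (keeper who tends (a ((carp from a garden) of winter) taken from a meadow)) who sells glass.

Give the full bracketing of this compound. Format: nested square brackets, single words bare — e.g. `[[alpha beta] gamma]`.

[glass [[meadow [winter [garden carp]]] keeper]]

At the top level: head "keeper" (specifically "meadow winter garden carp keeper"); modifier "glass".
Within "meadow winter garden carp keeper", the head is "keeper" and the modifier is "meadow winter garden carp".
Within "meadow winter garden carp", the head is "carp" (specifically "winter garden carp") and the modifier is "meadow".
Within "winter garden carp", the head is "carp" (specifically "garden carp") and the modifier is "winter".
Within "garden carp", the head is "carp" and the modifier is "garden".
So the structure is [glass [[meadow [winter [garden carp]]] keeper]].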